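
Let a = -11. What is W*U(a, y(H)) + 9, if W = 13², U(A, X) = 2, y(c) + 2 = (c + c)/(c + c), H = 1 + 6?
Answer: 347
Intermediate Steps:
H = 7
y(c) = -1 (y(c) = -2 + (c + c)/(c + c) = -2 + (2*c)/((2*c)) = -2 + (2*c)*(1/(2*c)) = -2 + 1 = -1)
W = 169
W*U(a, y(H)) + 9 = 169*2 + 9 = 338 + 9 = 347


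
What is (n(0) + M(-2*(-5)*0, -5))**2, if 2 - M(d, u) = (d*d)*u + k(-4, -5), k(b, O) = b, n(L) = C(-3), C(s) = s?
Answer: 9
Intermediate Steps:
n(L) = -3
M(d, u) = 6 - u*d**2 (M(d, u) = 2 - ((d*d)*u - 4) = 2 - (d**2*u - 4) = 2 - (u*d**2 - 4) = 2 - (-4 + u*d**2) = 2 + (4 - u*d**2) = 6 - u*d**2)
(n(0) + M(-2*(-5)*0, -5))**2 = (-3 + (6 - 1*(-5)*(-2*(-5)*0)**2))**2 = (-3 + (6 - 1*(-5)*(10*0)**2))**2 = (-3 + (6 - 1*(-5)*0**2))**2 = (-3 + (6 - 1*(-5)*0))**2 = (-3 + (6 + 0))**2 = (-3 + 6)**2 = 3**2 = 9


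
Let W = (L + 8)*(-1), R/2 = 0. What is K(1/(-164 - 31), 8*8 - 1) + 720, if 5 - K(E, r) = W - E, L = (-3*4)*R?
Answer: 142934/195 ≈ 733.00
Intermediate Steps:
R = 0 (R = 2*0 = 0)
L = 0 (L = -3*4*0 = -12*0 = 0)
W = -8 (W = (0 + 8)*(-1) = 8*(-1) = -8)
K(E, r) = 13 + E (K(E, r) = 5 - (-8 - E) = 5 + (8 + E) = 13 + E)
K(1/(-164 - 31), 8*8 - 1) + 720 = (13 + 1/(-164 - 31)) + 720 = (13 + 1/(-195)) + 720 = (13 - 1/195) + 720 = 2534/195 + 720 = 142934/195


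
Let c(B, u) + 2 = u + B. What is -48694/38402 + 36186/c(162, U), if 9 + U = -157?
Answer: -115825578/19201 ≈ -6032.3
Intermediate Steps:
U = -166 (U = -9 - 157 = -166)
c(B, u) = -2 + B + u (c(B, u) = -2 + (u + B) = -2 + (B + u) = -2 + B + u)
-48694/38402 + 36186/c(162, U) = -48694/38402 + 36186/(-2 + 162 - 166) = -48694*1/38402 + 36186/(-6) = -24347/19201 + 36186*(-1/6) = -24347/19201 - 6031 = -115825578/19201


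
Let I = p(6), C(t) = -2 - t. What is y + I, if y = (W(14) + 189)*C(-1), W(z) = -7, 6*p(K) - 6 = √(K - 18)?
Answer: -181 + I*√3/3 ≈ -181.0 + 0.57735*I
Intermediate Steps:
p(K) = 1 + √(-18 + K)/6 (p(K) = 1 + √(K - 18)/6 = 1 + √(-18 + K)/6)
I = 1 + I*√3/3 (I = 1 + √(-18 + 6)/6 = 1 + √(-12)/6 = 1 + (2*I*√3)/6 = 1 + I*√3/3 ≈ 1.0 + 0.57735*I)
y = -182 (y = (-7 + 189)*(-2 - 1*(-1)) = 182*(-2 + 1) = 182*(-1) = -182)
y + I = -182 + (1 + I*√3/3) = -181 + I*√3/3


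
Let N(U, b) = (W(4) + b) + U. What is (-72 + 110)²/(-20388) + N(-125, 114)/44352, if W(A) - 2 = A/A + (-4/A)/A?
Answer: -648611/9133824 ≈ -0.071012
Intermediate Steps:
W(A) = 3 - 4/A² (W(A) = 2 + (A/A + (-4/A)/A) = 2 + (1 - 4/A²) = 3 - 4/A²)
N(U, b) = 11/4 + U + b (N(U, b) = ((3 - 4/4²) + b) + U = ((3 - 4*1/16) + b) + U = ((3 - ¼) + b) + U = (11/4 + b) + U = 11/4 + U + b)
(-72 + 110)²/(-20388) + N(-125, 114)/44352 = (-72 + 110)²/(-20388) + (11/4 - 125 + 114)/44352 = 38²*(-1/20388) - 33/4*1/44352 = 1444*(-1/20388) - 1/5376 = -361/5097 - 1/5376 = -648611/9133824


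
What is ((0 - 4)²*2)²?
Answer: 1024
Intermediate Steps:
((0 - 4)²*2)² = ((-4)²*2)² = (16*2)² = 32² = 1024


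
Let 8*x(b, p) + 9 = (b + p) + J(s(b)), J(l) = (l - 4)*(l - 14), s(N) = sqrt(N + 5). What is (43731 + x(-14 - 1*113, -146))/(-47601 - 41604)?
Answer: -5825/11894 + 3*I*sqrt(122)/118940 ≈ -0.48974 + 0.00027859*I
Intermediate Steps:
s(N) = sqrt(5 + N)
J(l) = (-14 + l)*(-4 + l) (J(l) = (-4 + l)*(-14 + l) = (-14 + l)*(-4 + l))
x(b, p) = 13/2 - 9*sqrt(5 + b)/4 + b/4 + p/8 (x(b, p) = -9/8 + ((b + p) + (56 + (sqrt(5 + b))**2 - 18*sqrt(5 + b)))/8 = -9/8 + ((b + p) + (56 + (5 + b) - 18*sqrt(5 + b)))/8 = -9/8 + ((b + p) + (61 + b - 18*sqrt(5 + b)))/8 = -9/8 + (61 + p - 18*sqrt(5 + b) + 2*b)/8 = -9/8 + (61/8 - 9*sqrt(5 + b)/4 + b/4 + p/8) = 13/2 - 9*sqrt(5 + b)/4 + b/4 + p/8)
(43731 + x(-14 - 1*113, -146))/(-47601 - 41604) = (43731 + (13/2 - 9*sqrt(5 + (-14 - 1*113))/4 + (-14 - 1*113)/4 + (1/8)*(-146)))/(-47601 - 41604) = (43731 + (13/2 - 9*sqrt(5 + (-14 - 113))/4 + (-14 - 113)/4 - 73/4))/(-89205) = (43731 + (13/2 - 9*sqrt(5 - 127)/4 + (1/4)*(-127) - 73/4))*(-1/89205) = (43731 + (13/2 - 9*I*sqrt(122)/4 - 127/4 - 73/4))*(-1/89205) = (43731 + (-87/2 - 9*I*sqrt(122)/4))*(-1/89205) = (87375/2 - 9*I*sqrt(122)/4)*(-1/89205) = -5825/11894 + 3*I*sqrt(122)/118940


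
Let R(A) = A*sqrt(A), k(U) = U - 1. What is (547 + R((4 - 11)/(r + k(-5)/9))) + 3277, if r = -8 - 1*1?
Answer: 3824 + 21*sqrt(609)/841 ≈ 3824.6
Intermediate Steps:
r = -9 (r = -8 - 1 = -9)
k(U) = -1 + U
R(A) = A**(3/2)
(547 + R((4 - 11)/(r + k(-5)/9))) + 3277 = (547 + ((4 - 11)/(-9 + (-1 - 5)/9))**(3/2)) + 3277 = (547 + (-7/(-9 - 6*1/9))**(3/2)) + 3277 = (547 + (-7/(-9 - 2/3))**(3/2)) + 3277 = (547 + (-7/(-29/3))**(3/2)) + 3277 = (547 + (-7*(-3/29))**(3/2)) + 3277 = (547 + (21/29)**(3/2)) + 3277 = (547 + 21*sqrt(609)/841) + 3277 = 3824 + 21*sqrt(609)/841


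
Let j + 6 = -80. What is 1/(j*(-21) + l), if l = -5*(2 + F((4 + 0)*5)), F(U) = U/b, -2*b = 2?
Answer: 1/1896 ≈ 0.00052743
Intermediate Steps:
j = -86 (j = -6 - 80 = -86)
b = -1 (b = -1/2*2 = -1)
F(U) = -U (F(U) = U/(-1) = U*(-1) = -U)
l = 90 (l = -5*(2 - (4 + 0)*5) = -5*(2 - 4*5) = -5*(2 - 1*20) = -5*(2 - 20) = -5*(-18) = 90)
1/(j*(-21) + l) = 1/(-86*(-21) + 90) = 1/(1806 + 90) = 1/1896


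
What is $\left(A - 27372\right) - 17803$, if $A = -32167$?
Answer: $-77342$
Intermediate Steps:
$\left(A - 27372\right) - 17803 = \left(-32167 - 27372\right) - 17803 = -59539 - 17803 = -77342$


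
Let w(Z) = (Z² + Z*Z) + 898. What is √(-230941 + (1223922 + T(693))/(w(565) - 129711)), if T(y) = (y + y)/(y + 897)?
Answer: 4*I*√29251469104261423555/45017935 ≈ 480.56*I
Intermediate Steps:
T(y) = 2*y/(897 + y) (T(y) = (2*y)/(897 + y) = 2*y/(897 + y))
w(Z) = 898 + 2*Z² (w(Z) = (Z² + Z²) + 898 = 2*Z² + 898 = 898 + 2*Z²)
√(-230941 + (1223922 + T(693))/(w(565) - 129711)) = √(-230941 + (1223922 + 2*693/(897 + 693))/((898 + 2*565²) - 129711)) = √(-230941 + (1223922 + 2*693/1590)/((898 + 2*319225) - 129711)) = √(-230941 + (1223922 + 2*693*(1/1590))/((898 + 638450) - 129711)) = √(-230941 + (1223922 + 231/265)/(639348 - 129711)) = √(-230941 + (324339561/265)/509637) = √(-230941 + (324339561/265)*(1/509637)) = √(-230941 + 108113187/45017935) = √(-10396378813648/45017935) = 4*I*√29251469104261423555/45017935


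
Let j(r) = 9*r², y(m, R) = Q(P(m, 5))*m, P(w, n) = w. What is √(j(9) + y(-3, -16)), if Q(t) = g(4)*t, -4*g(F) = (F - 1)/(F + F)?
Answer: 3*√5178/8 ≈ 26.984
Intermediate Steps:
g(F) = -(-1 + F)/(8*F) (g(F) = -(F - 1)/(4*(F + F)) = -(-1 + F)/(4*(2*F)) = -(-1 + F)*1/(2*F)/4 = -(-1 + F)/(8*F))
Q(t) = -3*t/32 (Q(t) = ((⅛)*(1 - 1*4)/4)*t = ((⅛)*(¼)*(1 - 4))*t = ((⅛)*(¼)*(-3))*t = -3*t/32)
y(m, R) = -3*m²/32 (y(m, R) = (-3*m/32)*m = -3*m²/32)
√(j(9) + y(-3, -16)) = √(9*9² - 3/32*(-3)²) = √(9*81 - 3/32*9) = √(729 - 27/32) = √(23301/32) = 3*√5178/8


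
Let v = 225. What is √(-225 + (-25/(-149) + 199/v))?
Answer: I*√1118669501/2235 ≈ 14.965*I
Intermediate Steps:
√(-225 + (-25/(-149) + 199/v)) = √(-225 + (-25/(-149) + 199/225)) = √(-225 + (-25*(-1/149) + 199*(1/225))) = √(-225 + (25/149 + 199/225)) = √(-225 + 35276/33525) = √(-7507849/33525) = I*√1118669501/2235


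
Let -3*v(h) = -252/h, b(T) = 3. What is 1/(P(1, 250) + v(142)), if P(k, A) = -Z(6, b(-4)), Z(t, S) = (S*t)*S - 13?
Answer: -71/2869 ≈ -0.024747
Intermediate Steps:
Z(t, S) = -13 + t*S² (Z(t, S) = t*S² - 13 = -13 + t*S²)
v(h) = 84/h (v(h) = -(-84)/h = 84/h)
P(k, A) = -41 (P(k, A) = -(-13 + 6*3²) = -(-13 + 6*9) = -(-13 + 54) = -1*41 = -41)
1/(P(1, 250) + v(142)) = 1/(-41 + 84/142) = 1/(-41 + 84*(1/142)) = 1/(-41 + 42/71) = 1/(-2869/71) = -71/2869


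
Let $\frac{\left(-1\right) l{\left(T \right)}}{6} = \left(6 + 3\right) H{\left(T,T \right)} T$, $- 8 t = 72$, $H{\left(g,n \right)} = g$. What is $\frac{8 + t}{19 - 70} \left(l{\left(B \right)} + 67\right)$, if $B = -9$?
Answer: $- \frac{4307}{51} \approx -84.451$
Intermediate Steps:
$t = -9$ ($t = \left(- \frac{1}{8}\right) 72 = -9$)
$l{\left(T \right)} = - 54 T^{2}$ ($l{\left(T \right)} = - 6 \left(6 + 3\right) T T = - 6 \cdot 9 T^{2} = - 54 T^{2}$)
$\frac{8 + t}{19 - 70} \left(l{\left(B \right)} + 67\right) = \frac{8 - 9}{19 - 70} \left(- 54 \left(-9\right)^{2} + 67\right) = - \frac{1}{-51} \left(\left(-54\right) 81 + 67\right) = \left(-1\right) \left(- \frac{1}{51}\right) \left(-4374 + 67\right) = \frac{1}{51} \left(-4307\right) = - \frac{4307}{51}$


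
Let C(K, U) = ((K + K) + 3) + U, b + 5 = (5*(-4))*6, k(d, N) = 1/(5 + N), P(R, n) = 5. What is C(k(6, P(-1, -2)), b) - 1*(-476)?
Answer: 1771/5 ≈ 354.20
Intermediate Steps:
b = -125 (b = -5 + (5*(-4))*6 = -5 - 20*6 = -5 - 120 = -125)
C(K, U) = 3 + U + 2*K (C(K, U) = (2*K + 3) + U = (3 + 2*K) + U = 3 + U + 2*K)
C(k(6, P(-1, -2)), b) - 1*(-476) = (3 - 125 + 2/(5 + 5)) - 1*(-476) = (3 - 125 + 2/10) + 476 = (3 - 125 + 2*(⅒)) + 476 = (3 - 125 + ⅕) + 476 = -609/5 + 476 = 1771/5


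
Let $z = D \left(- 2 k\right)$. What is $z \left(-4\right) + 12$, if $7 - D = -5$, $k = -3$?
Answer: $-276$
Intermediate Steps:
$D = 12$ ($D = 7 - -5 = 7 + 5 = 12$)
$z = 72$ ($z = 12 \left(\left(-2\right) \left(-3\right)\right) = 12 \cdot 6 = 72$)
$z \left(-4\right) + 12 = 72 \left(-4\right) + 12 = -288 + 12 = -276$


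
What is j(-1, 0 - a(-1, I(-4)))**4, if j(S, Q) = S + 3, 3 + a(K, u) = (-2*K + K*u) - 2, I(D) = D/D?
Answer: 16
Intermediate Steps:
I(D) = 1
a(K, u) = -5 - 2*K + K*u (a(K, u) = -3 + ((-2*K + K*u) - 2) = -3 + (-2 - 2*K + K*u) = -5 - 2*K + K*u)
j(S, Q) = 3 + S
j(-1, 0 - a(-1, I(-4)))**4 = (3 - 1)**4 = 2**4 = 16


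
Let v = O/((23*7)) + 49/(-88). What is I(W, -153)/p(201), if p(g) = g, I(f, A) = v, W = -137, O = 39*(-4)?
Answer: -21617/2847768 ≈ -0.0075909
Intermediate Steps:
O = -156
v = -21617/14168 (v = -156/(23*7) + 49/(-88) = -156/161 + 49*(-1/88) = -156*1/161 - 49/88 = -156/161 - 49/88 = -21617/14168 ≈ -1.5258)
I(f, A) = -21617/14168
I(W, -153)/p(201) = -21617/14168/201 = -21617/14168*1/201 = -21617/2847768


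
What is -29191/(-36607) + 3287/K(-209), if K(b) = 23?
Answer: 120998602/841961 ≈ 143.71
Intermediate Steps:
-29191/(-36607) + 3287/K(-209) = -29191/(-36607) + 3287/23 = -29191*(-1/36607) + 3287*(1/23) = 29191/36607 + 3287/23 = 120998602/841961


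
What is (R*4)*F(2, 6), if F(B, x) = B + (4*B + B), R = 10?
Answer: 480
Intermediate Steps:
F(B, x) = 6*B (F(B, x) = B + 5*B = 6*B)
(R*4)*F(2, 6) = (10*4)*(6*2) = 40*12 = 480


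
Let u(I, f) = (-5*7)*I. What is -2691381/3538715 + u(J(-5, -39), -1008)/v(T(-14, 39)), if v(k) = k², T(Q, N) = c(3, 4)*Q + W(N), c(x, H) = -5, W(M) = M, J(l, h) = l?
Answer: -31357022536/42043472915 ≈ -0.74582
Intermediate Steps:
T(Q, N) = N - 5*Q (T(Q, N) = -5*Q + N = N - 5*Q)
u(I, f) = -35*I
-2691381/3538715 + u(J(-5, -39), -1008)/v(T(-14, 39)) = -2691381/3538715 + (-35*(-5))/((39 - 5*(-14))²) = -2691381*1/3538715 + 175/((39 + 70)²) = -2691381/3538715 + 175/(109²) = -2691381/3538715 + 175/11881 = -31357022536/42043472915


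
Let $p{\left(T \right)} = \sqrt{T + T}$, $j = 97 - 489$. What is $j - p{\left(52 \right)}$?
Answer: $-392 - 2 \sqrt{26} \approx -402.2$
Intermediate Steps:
$j = -392$ ($j = 97 - 489 = -392$)
$p{\left(T \right)} = \sqrt{2} \sqrt{T}$ ($p{\left(T \right)} = \sqrt{2 T} = \sqrt{2} \sqrt{T}$)
$j - p{\left(52 \right)} = -392 - \sqrt{2} \sqrt{52} = -392 - \sqrt{2} \cdot 2 \sqrt{13} = -392 - 2 \sqrt{26}$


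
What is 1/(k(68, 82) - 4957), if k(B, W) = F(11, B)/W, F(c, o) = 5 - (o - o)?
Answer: -82/406469 ≈ -0.00020174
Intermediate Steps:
F(c, o) = 5 (F(c, o) = 5 - 1*0 = 5 + 0 = 5)
k(B, W) = 5/W
1/(k(68, 82) - 4957) = 1/(5/82 - 4957) = 1/(-406469/82) = -82/406469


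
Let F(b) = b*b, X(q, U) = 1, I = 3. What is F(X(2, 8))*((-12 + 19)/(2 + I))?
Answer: 7/5 ≈ 1.4000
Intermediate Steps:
F(b) = b²
F(X(2, 8))*((-12 + 19)/(2 + I)) = 1²*((-12 + 19)/(2 + 3)) = 1*(7/5) = 7/5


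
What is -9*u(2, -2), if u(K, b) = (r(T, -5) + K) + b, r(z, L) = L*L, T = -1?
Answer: -225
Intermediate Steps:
r(z, L) = L²
u(K, b) = 25 + K + b (u(K, b) = ((-5)² + K) + b = (25 + K) + b = 25 + K + b)
-9*u(2, -2) = -9*(25 + 2 - 2) = -9*25 = -225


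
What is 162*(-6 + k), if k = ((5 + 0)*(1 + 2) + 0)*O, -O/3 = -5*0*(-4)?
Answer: -972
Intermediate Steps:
O = 0 (O = -3*(-5*0)*(-4) = -0*(-4) = -3*0 = 0)
k = 0 (k = ((5 + 0)*(1 + 2) + 0)*0 = (5*3 + 0)*0 = (15 + 0)*0 = 15*0 = 0)
162*(-6 + k) = 162*(-6 + 0) = 162*(-6) = -972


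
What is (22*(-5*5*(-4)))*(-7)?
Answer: -15400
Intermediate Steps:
(22*(-5*5*(-4)))*(-7) = (22*(-25*(-4)))*(-7) = (22*100)*(-7) = 2200*(-7) = -15400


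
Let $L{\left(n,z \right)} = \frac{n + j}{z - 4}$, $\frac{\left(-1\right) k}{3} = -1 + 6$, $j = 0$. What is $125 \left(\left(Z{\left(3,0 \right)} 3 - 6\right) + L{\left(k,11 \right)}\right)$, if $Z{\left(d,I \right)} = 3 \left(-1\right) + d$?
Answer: $- \frac{7125}{7} \approx -1017.9$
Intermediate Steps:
$k = -15$ ($k = - 3 \left(-1 + 6\right) = \left(-3\right) 5 = -15$)
$L{\left(n,z \right)} = \frac{n}{-4 + z}$ ($L{\left(n,z \right)} = \frac{n + 0}{z - 4} = \frac{n}{-4 + z}$)
$Z{\left(d,I \right)} = -3 + d$
$125 \left(\left(Z{\left(3,0 \right)} 3 - 6\right) + L{\left(k,11 \right)}\right) = 125 \left(\left(\left(-3 + 3\right) 3 - 6\right) - \frac{15}{-4 + 11}\right) = 125 \left(\left(0 \cdot 3 - 6\right) - \frac{15}{7}\right) = 125 \left(\left(0 - 6\right) - \frac{15}{7}\right) = 125 \left(-6 - \frac{15}{7}\right) = 125 \left(- \frac{57}{7}\right) = - \frac{7125}{7}$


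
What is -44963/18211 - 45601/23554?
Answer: -1889498313/428941894 ≈ -4.4050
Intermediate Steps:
-44963/18211 - 45601/23554 = -1889498313/428941894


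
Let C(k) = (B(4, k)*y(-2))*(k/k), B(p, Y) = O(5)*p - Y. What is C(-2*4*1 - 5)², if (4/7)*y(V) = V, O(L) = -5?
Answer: 2401/4 ≈ 600.25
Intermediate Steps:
y(V) = 7*V/4
B(p, Y) = -Y - 5*p (B(p, Y) = -5*p - Y = -Y - 5*p)
C(k) = 70 + 7*k/2 (C(k) = ((-k - 5*4)*((7/4)*(-2)))*(k/k) = ((-k - 20)*(-7/2))*1 = ((-20 - k)*(-7/2))*1 = (70 + 7*k/2)*1 = 70 + 7*k/2)
C(-2*4*1 - 5)² = (70 + 7*(-2*4*1 - 5)/2)² = (70 + 7*(-8*1 - 5)/2)² = (70 + 7*(-8 - 5)/2)² = (70 + (7/2)*(-13))² = (70 - 91/2)² = (49/2)² = 2401/4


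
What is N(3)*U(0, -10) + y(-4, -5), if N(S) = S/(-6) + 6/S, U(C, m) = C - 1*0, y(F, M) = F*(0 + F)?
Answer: 16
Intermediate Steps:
y(F, M) = F² (y(F, M) = F*F = F²)
U(C, m) = C (U(C, m) = C + 0 = C)
N(S) = 6/S - S/6 (N(S) = S*(-⅙) + 6/S = -S/6 + 6/S = 6/S - S/6)
N(3)*U(0, -10) + y(-4, -5) = (6/3 - ⅙*3)*0 + (-4)² = (6*(⅓) - ½)*0 + 16 = (2 - ½)*0 + 16 = (3/2)*0 + 16 = 0 + 16 = 16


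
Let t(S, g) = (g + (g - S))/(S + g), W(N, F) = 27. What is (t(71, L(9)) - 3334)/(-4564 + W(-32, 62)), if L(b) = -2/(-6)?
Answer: 54899/74686 ≈ 0.73506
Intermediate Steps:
L(b) = 1/3 (L(b) = -2*(-1/6) = 1/3)
t(S, g) = (-S + 2*g)/(S + g)
(t(71, L(9)) - 3334)/(-4564 + W(-32, 62)) = ((-1*71 + 2*(1/3))/(71 + 1/3) - 3334)/(-4564 + 27) = ((-71 + 2/3)/(214/3) - 3334)/(-4537) = ((3/214)*(-211/3) - 3334)*(-1/4537) = (-211/214 - 3334)*(-1/4537) = -713687/214*(-1/4537) = 54899/74686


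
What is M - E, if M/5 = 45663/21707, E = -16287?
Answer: 353770224/21707 ≈ 16298.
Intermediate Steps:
M = 228315/21707 (M = 5*(45663/21707) = 228315/21707 ≈ 10.518)
M - E = 228315/21707 - 1*(-16287) = 228315/21707 + 16287 = 353770224/21707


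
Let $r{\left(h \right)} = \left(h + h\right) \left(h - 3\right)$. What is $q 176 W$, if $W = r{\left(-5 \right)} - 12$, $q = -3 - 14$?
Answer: $-203456$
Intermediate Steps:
$q = -17$ ($q = -3 - 14 = -17$)
$r{\left(h \right)} = 2 h \left(-3 + h\right)$
$W = 68$ ($W = 2 \left(-5\right) \left(-3 - 5\right) - 12 = 2 \left(-5\right) \left(-8\right) - 12 = 80 - 12 = 68$)
$q 176 W = \left(-17\right) 176 \cdot 68 = \left(-2992\right) 68 = -203456$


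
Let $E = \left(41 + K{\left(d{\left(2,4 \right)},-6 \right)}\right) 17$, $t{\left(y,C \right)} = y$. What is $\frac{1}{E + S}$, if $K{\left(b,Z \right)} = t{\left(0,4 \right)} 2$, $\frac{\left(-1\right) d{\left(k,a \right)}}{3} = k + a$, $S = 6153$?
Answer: $\frac{1}{6850} \approx 0.00014599$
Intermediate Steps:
$d{\left(k,a \right)} = - 3 a - 3 k$ ($d{\left(k,a \right)} = - 3 \left(k + a\right) = - 3 \left(a + k\right) = - 3 a - 3 k$)
$K{\left(b,Z \right)} = 0$ ($K{\left(b,Z \right)} = 0 \cdot 2 = 0$)
$E = 697$ ($E = \left(41 + 0\right) 17 = 41 \cdot 17 = 697$)
$\frac{1}{E + S} = \frac{1}{697 + 6153} = \frac{1}{6850}$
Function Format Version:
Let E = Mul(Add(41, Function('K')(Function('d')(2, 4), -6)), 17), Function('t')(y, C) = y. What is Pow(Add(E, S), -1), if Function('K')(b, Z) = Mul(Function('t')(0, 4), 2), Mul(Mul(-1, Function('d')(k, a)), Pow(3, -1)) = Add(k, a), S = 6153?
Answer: Rational(1, 6850) ≈ 0.00014599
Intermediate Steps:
Function('d')(k, a) = Add(Mul(-3, a), Mul(-3, k)) (Function('d')(k, a) = Mul(-3, Add(k, a)) = Mul(-3, Add(a, k)) = Add(Mul(-3, a), Mul(-3, k)))
Function('K')(b, Z) = 0 (Function('K')(b, Z) = Mul(0, 2) = 0)
E = 697 (E = Mul(Add(41, 0), 17) = Mul(41, 17) = 697)
Pow(Add(E, S), -1) = Pow(Add(697, 6153), -1) = Pow(6850, -1) = Rational(1, 6850)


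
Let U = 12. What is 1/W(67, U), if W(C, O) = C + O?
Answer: 1/79 ≈ 0.012658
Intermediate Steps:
1/W(67, U) = 1/(67 + 12) = 1/79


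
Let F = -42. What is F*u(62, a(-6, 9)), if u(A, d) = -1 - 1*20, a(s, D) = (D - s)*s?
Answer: 882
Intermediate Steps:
a(s, D) = s*(D - s)
u(A, d) = -21 (u(A, d) = -1 - 20 = -21)
F*u(62, a(-6, 9)) = -42*(-21) = 882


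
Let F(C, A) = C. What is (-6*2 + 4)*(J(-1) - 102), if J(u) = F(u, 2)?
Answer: 824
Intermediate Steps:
J(u) = u
(-6*2 + 4)*(J(-1) - 102) = (-6*2 + 4)*(-1 - 102) = (-12 + 4)*(-103) = -8*(-103) = 824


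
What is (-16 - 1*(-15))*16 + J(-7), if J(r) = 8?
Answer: -8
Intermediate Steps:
(-16 - 1*(-15))*16 + J(-7) = (-16 - 1*(-15))*16 + 8 = (-16 + 15)*16 + 8 = -1*16 + 8 = -16 + 8 = -8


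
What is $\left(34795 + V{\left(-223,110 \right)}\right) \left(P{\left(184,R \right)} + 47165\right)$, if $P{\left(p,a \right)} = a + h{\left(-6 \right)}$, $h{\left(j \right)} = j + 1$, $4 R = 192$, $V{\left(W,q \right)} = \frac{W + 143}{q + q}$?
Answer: $\frac{18068437128}{11} \approx 1.6426 \cdot 10^{9}$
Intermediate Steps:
$V{\left(W,q \right)} = \frac{143 + W}{2 q}$
$R = 48$ ($R = \frac{1}{4} \cdot 192 = 48$)
$h{\left(j \right)} = 1 + j$
$P{\left(p,a \right)} = -5 + a$ ($P{\left(p,a \right)} = a + \left(1 - 6\right) = a - 5 = -5 + a$)
$\left(34795 + V{\left(-223,110 \right)}\right) \left(P{\left(184,R \right)} + 47165\right) = \left(34795 + \frac{143 - 223}{2 \cdot 110}\right) \left(\left(-5 + 48\right) + 47165\right) = \left(34795 + \frac{1}{2} \cdot \frac{1}{110} \left(-80\right)\right) \left(43 + 47165\right) = \left(34795 - \frac{4}{11}\right) 47208 = \frac{382741}{11} \cdot 47208 = \frac{18068437128}{11}$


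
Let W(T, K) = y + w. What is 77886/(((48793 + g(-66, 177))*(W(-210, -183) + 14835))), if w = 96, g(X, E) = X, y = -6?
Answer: 25962/242416825 ≈ 0.00010710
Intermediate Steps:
W(T, K) = 90 (W(T, K) = -6 + 96 = 90)
77886/(((48793 + g(-66, 177))*(W(-210, -183) + 14835))) = 77886/(((48793 - 66)*(90 + 14835))) = 77886/((48727*14925)) = 77886/727250475 = 77886*(1/727250475) = 25962/242416825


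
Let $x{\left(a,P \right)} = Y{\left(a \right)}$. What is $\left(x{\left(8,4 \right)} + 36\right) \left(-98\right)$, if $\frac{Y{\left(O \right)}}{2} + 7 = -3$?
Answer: $-1568$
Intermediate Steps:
$Y{\left(O \right)} = -20$ ($Y{\left(O \right)} = -14 + 2 \left(-3\right) = -14 - 6 = -20$)
$x{\left(a,P \right)} = -20$
$\left(x{\left(8,4 \right)} + 36\right) \left(-98\right) = \left(-20 + 36\right) \left(-98\right) = 16 \left(-98\right) = -1568$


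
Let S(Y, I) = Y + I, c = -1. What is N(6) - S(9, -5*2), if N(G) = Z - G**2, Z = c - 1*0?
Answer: -36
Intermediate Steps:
Z = -1 (Z = -1 - 1*0 = -1 + 0 = -1)
S(Y, I) = I + Y
N(G) = -1 - G**2
N(6) - S(9, -5*2) = (-1 - 1*6**2) - (-5*2 + 9) = (-1 - 1*36) - (-10 + 9) = (-1 - 36) - 1*(-1) = -37 + 1 = -36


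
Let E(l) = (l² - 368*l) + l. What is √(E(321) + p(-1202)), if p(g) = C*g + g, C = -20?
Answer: 2*√2018 ≈ 89.844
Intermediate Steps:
E(l) = l² - 367*l
p(g) = -19*g (p(g) = -20*g + g = -19*g)
√(E(321) + p(-1202)) = √(321*(-367 + 321) - 19*(-1202)) = √(321*(-46) + 22838) = √(-14766 + 22838) = √8072 = 2*√2018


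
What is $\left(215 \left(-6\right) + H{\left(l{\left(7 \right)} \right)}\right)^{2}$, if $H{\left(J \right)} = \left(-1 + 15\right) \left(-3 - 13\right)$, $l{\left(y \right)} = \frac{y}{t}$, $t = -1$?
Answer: $2292196$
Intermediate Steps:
$l{\left(y \right)} = - y$ ($l{\left(y \right)} = \frac{y}{-1} = y \left(-1\right) = - y$)
$H{\left(J \right)} = -224$ ($H{\left(J \right)} = 14 \left(-16\right) = -224$)
$\left(215 \left(-6\right) + H{\left(l{\left(7 \right)} \right)}\right)^{2} = \left(215 \left(-6\right) - 224\right)^{2} = \left(-1290 - 224\right)^{2} = \left(-1514\right)^{2} = 2292196$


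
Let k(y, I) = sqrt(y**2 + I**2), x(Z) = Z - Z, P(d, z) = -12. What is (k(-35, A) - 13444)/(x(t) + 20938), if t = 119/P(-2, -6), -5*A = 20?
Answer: -6722/10469 + sqrt(1241)/20938 ≈ -0.64040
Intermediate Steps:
A = -4 (A = -1/5*20 = -4)
t = -119/12 (t = 119/(-12) = 119*(-1/12) = -119/12 ≈ -9.9167)
x(Z) = 0
k(y, I) = sqrt(I**2 + y**2)
(k(-35, A) - 13444)/(x(t) + 20938) = (sqrt((-4)**2 + (-35)**2) - 13444)/(0 + 20938) = (sqrt(16 + 1225) - 13444)/20938 = (sqrt(1241) - 13444)*(1/20938) = (-13444 + sqrt(1241))*(1/20938) = -6722/10469 + sqrt(1241)/20938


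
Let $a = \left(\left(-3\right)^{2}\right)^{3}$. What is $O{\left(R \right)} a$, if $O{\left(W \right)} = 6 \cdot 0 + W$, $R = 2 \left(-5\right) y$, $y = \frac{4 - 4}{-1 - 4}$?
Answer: $0$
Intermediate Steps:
$y = 0$ ($y = \frac{0}{-5} = 0 \left(- \frac{1}{5}\right) = 0$)
$R = 0$ ($R = 2 \left(-5\right) 0 = \left(-10\right) 0 = 0$)
$O{\left(W \right)} = W$ ($O{\left(W \right)} = 0 + W = W$)
$a = 729$ ($a = 9^{3} = 729$)
$O{\left(R \right)} a = 0 \cdot 729 = 0$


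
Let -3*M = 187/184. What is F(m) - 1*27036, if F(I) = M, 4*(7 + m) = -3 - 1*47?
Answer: -14924059/552 ≈ -27036.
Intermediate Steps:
M = -187/552 (M = -187/(3*184) = -⅓*187/184 = -187/552 ≈ -0.33877)
m = -39/2 (m = -7 + (-3 - 1*47)/4 = -7 + (-3 - 47)/4 = -7 + (¼)*(-50) = -7 - 25/2 = -39/2 ≈ -19.500)
F(I) = -187/552
F(m) - 1*27036 = -187/552 - 1*27036 = -187/552 - 27036 = -14924059/552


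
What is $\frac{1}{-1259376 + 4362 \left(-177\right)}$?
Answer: $- \frac{1}{2031450} \approx -4.9226 \cdot 10^{-7}$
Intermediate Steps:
$\frac{1}{-1259376 + 4362 \left(-177\right)} = \frac{1}{-1259376 - 772074} = \frac{1}{-2031450} = - \frac{1}{2031450}$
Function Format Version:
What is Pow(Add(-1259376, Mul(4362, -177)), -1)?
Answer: Rational(-1, 2031450) ≈ -4.9226e-7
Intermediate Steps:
Pow(Add(-1259376, Mul(4362, -177)), -1) = Pow(Add(-1259376, -772074), -1) = Pow(-2031450, -1) = Rational(-1, 2031450)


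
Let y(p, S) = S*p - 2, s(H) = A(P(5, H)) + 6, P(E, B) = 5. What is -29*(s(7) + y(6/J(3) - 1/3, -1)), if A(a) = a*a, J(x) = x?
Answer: -2378/3 ≈ -792.67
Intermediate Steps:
A(a) = a²
s(H) = 31 (s(H) = 5² + 6 = 25 + 6 = 31)
y(p, S) = -2 + S*p
-29*(s(7) + y(6/J(3) - 1/3, -1)) = -29*(31 + (-2 - (6/3 - 1/3))) = -29*(31 + (-2 - (6*(⅓) - 1*⅓))) = -29*(31 + (-2 - (2 - ⅓))) = -29*(31 + (-2 - 1*5/3)) = -29*(31 + (-2 - 5/3)) = -29*(31 - 11/3) = -29*82/3 = -2378/3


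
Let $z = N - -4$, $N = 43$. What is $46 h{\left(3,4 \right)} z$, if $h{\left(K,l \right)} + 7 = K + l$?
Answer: $0$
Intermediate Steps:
$h{\left(K,l \right)} = -7 + K + l$ ($h{\left(K,l \right)} = -7 + \left(K + l\right) = -7 + K + l$)
$z = 47$ ($z = 43 - -4 = 43 + 4 = 47$)
$46 h{\left(3,4 \right)} z = 46 \left(-7 + 3 + 4\right) 47 = 46 \cdot 0 \cdot 47 = 0 \cdot 47 = 0$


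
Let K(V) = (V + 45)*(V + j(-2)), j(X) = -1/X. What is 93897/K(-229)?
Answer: 93897/42044 ≈ 2.2333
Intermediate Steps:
K(V) = (½ + V)*(45 + V) (K(V) = (V + 45)*(V - 1/(-2)) = (45 + V)*(V - 1*(-½)) = (45 + V)*(V + ½) = (45 + V)*(½ + V) = (½ + V)*(45 + V))
93897/K(-229) = 93897/(45/2 + (-229)² + (91/2)*(-229)) = 93897/(45/2 + 52441 - 20839/2) = 93897/42044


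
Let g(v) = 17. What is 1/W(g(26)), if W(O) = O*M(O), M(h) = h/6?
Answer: 6/289 ≈ 0.020761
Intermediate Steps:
M(h) = h/6 (M(h) = h*(1/6) = h/6)
W(O) = O**2/6 (W(O) = O*(O/6) = O**2/6)
1/W(g(26)) = 1/((1/6)*17**2) = 1/((1/6)*289) = 1/(289/6) = 6/289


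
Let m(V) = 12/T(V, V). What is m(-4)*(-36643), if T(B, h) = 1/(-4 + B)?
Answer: 3517728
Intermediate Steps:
m(V) = -48 + 12*V (m(V) = 12/(1/(-4 + V)) = 12*(-4 + V) = -48 + 12*V)
m(-4)*(-36643) = (-48 + 12*(-4))*(-36643) = (-48 - 48)*(-36643) = -96*(-36643) = 3517728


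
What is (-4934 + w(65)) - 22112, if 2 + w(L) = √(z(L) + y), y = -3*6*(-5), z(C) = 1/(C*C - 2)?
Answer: -27048 + √1605039833/4223 ≈ -27039.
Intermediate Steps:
z(C) = 1/(-2 + C²) (z(C) = 1/(C² - 2) = 1/(-2 + C²))
y = 90 (y = -18*(-5) = 90)
w(L) = -2 + √(90 + 1/(-2 + L²)) (w(L) = -2 + √(1/(-2 + L²) + 90) = -2 + √(90 + 1/(-2 + L²)))
(-4934 + w(65)) - 22112 = (-4934 + (-2 + √((-179 + 90*65²)/(-2 + 65²)))) - 22112 = (-4934 + (-2 + √((-179 + 90*4225)/(-2 + 4225)))) - 22112 = (-4934 + (-2 + √((-179 + 380250)/4223))) - 22112 = (-4934 + (-2 + √((1/4223)*380071))) - 22112 = (-4934 + (-2 + √(380071/4223))) - 22112 = (-4934 + (-2 + √1605039833/4223)) - 22112 = (-4936 + √1605039833/4223) - 22112 = -27048 + √1605039833/4223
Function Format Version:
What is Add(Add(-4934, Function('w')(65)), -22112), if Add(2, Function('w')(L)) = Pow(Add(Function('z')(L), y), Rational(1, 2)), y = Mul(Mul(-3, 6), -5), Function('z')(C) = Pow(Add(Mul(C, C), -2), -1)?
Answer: Add(-27048, Mul(Rational(1, 4223), Pow(1605039833, Rational(1, 2)))) ≈ -27039.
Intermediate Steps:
Function('z')(C) = Pow(Add(-2, Pow(C, 2)), -1) (Function('z')(C) = Pow(Add(Pow(C, 2), -2), -1) = Pow(Add(-2, Pow(C, 2)), -1))
y = 90 (y = Mul(-18, -5) = 90)
Function('w')(L) = Add(-2, Pow(Add(90, Pow(Add(-2, Pow(L, 2)), -1)), Rational(1, 2))) (Function('w')(L) = Add(-2, Pow(Add(Pow(Add(-2, Pow(L, 2)), -1), 90), Rational(1, 2))) = Add(-2, Pow(Add(90, Pow(Add(-2, Pow(L, 2)), -1)), Rational(1, 2))))
Add(Add(-4934, Function('w')(65)), -22112) = Add(Add(-4934, Add(-2, Pow(Mul(Pow(Add(-2, Pow(65, 2)), -1), Add(-179, Mul(90, Pow(65, 2)))), Rational(1, 2)))), -22112) = Add(Add(-4934, Add(-2, Pow(Mul(Pow(Add(-2, 4225), -1), Add(-179, Mul(90, 4225))), Rational(1, 2)))), -22112) = Add(Add(-4934, Add(-2, Pow(Mul(Pow(4223, -1), Add(-179, 380250)), Rational(1, 2)))), -22112) = Add(Add(-4934, Add(-2, Pow(Mul(Rational(1, 4223), 380071), Rational(1, 2)))), -22112) = Add(Add(-4934, Add(-2, Pow(Rational(380071, 4223), Rational(1, 2)))), -22112) = Add(Add(-4934, Add(-2, Mul(Rational(1, 4223), Pow(1605039833, Rational(1, 2))))), -22112) = Add(Add(-4936, Mul(Rational(1, 4223), Pow(1605039833, Rational(1, 2)))), -22112) = Add(-27048, Mul(Rational(1, 4223), Pow(1605039833, Rational(1, 2))))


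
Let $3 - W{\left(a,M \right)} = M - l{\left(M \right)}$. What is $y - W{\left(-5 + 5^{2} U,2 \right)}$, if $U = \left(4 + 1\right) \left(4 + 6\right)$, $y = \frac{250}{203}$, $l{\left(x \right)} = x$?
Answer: $- \frac{359}{203} \approx -1.7685$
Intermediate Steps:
$y = \frac{250}{203}$ ($y = 250 \cdot \frac{1}{203} = \frac{250}{203} \approx 1.2315$)
$U = 50$ ($U = 5 \cdot 10 = 50$)
$W{\left(a,M \right)} = 3$ ($W{\left(a,M \right)} = 3 - \left(M - M\right) = 3 - 0 = 3 + 0 = 3$)
$y - W{\left(-5 + 5^{2} U,2 \right)} = \frac{250}{203} - 3 = - \frac{359}{203}$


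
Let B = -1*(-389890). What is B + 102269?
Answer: 492159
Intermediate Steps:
B = 389890
B + 102269 = 389890 + 102269 = 492159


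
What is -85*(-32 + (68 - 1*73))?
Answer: 3145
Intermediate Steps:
-85*(-32 + (68 - 1*73)) = -85*(-32 + (68 - 73)) = -85*(-32 - 5) = -85*(-37) = 3145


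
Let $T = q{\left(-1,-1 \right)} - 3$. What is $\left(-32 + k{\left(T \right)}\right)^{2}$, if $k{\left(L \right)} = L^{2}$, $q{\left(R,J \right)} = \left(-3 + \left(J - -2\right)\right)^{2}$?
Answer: $961$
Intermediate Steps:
$q{\left(R,J \right)} = \left(-1 + J\right)^{2}$ ($q{\left(R,J \right)} = \left(-3 + \left(J + 2\right)\right)^{2} = \left(-3 + \left(2 + J\right)\right)^{2} = \left(-1 + J\right)^{2}$)
$T = 1$ ($T = \left(-1 - 1\right)^{2} - 3 = \left(-2\right)^{2} - 3 = 4 - 3 = 1$)
$\left(-32 + k{\left(T \right)}\right)^{2} = \left(-32 + 1^{2}\right)^{2} = \left(-32 + 1\right)^{2} = \left(-31\right)^{2} = 961$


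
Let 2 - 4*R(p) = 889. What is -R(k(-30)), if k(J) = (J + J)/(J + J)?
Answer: 887/4 ≈ 221.75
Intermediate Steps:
k(J) = 1 (k(J) = (2*J)/((2*J)) = (2*J)*(1/(2*J)) = 1)
R(p) = -887/4 (R(p) = ½ - ¼*889 = ½ - 889/4 = -887/4)
-R(k(-30)) = -1*(-887/4) = 887/4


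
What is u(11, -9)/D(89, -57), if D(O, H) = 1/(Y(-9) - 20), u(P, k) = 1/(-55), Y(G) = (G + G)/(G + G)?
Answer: 19/55 ≈ 0.34545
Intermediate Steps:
Y(G) = 1 (Y(G) = (2*G)/((2*G)) = (2*G)*(1/(2*G)) = 1)
u(P, k) = -1/55
D(O, H) = -1/19 (D(O, H) = 1/(1 - 20) = 1/(-19) = -1/19)
u(11, -9)/D(89, -57) = -1/(55*(-1/19)) = -1/55*(-19) = 19/55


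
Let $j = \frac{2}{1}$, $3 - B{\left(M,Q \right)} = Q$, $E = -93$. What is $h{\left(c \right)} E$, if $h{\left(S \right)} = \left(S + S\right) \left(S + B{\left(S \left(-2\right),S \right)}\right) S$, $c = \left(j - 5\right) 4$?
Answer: $-80352$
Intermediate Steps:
$B{\left(M,Q \right)} = 3 - Q$
$j = 2$ ($j = 2 \cdot 1 = 2$)
$c = -12$ ($c = \left(2 - 5\right) 4 = \left(-3\right) 4 = -12$)
$h{\left(S \right)} = 6 S^{2}$ ($h{\left(S \right)} = \left(S + S\right) \left(S - \left(-3 + S\right)\right) S = 2 S 3 S = 6 S S = 6 S^{2}$)
$h{\left(c \right)} E = 6 \left(-12\right)^{2} \left(-93\right) = 6 \cdot 144 \left(-93\right) = 864 \left(-93\right) = -80352$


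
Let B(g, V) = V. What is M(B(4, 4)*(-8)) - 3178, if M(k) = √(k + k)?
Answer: -3178 + 8*I ≈ -3178.0 + 8.0*I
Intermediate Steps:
M(k) = √2*√k (M(k) = √(2*k) = √2*√k)
M(B(4, 4)*(-8)) - 3178 = √2*√(4*(-8)) - 3178 = √2*√(-32) - 3178 = √2*(4*I*√2) - 3178 = 8*I - 3178 = -3178 + 8*I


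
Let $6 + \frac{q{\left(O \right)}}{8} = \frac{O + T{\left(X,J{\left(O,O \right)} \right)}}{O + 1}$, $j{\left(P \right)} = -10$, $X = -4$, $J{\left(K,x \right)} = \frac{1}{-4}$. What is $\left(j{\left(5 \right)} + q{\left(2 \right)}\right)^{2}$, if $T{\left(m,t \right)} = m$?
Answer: $\frac{36100}{9} \approx 4011.1$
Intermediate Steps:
$J{\left(K,x \right)} = - \frac{1}{4}$
$q{\left(O \right)} = -48 + \frac{8 \left(-4 + O\right)}{1 + O}$ ($q{\left(O \right)} = -48 + 8 \frac{O - 4}{O + 1} = -48 + 8 \frac{-4 + O}{1 + O} = -48 + \frac{8 \left(-4 + O\right)}{1 + O}$)
$\left(j{\left(5 \right)} + q{\left(2 \right)}\right)^{2} = \left(-10 + \frac{40 \left(-2 - 2\right)}{1 + 2}\right)^{2} = \left(-10 + \frac{40 \left(-2 - 2\right)}{3}\right)^{2} = \left(-10 + 40 \cdot \frac{1}{3} \left(-4\right)\right)^{2} = \left(-10 - \frac{160}{3}\right)^{2} = \left(- \frac{190}{3}\right)^{2} = \frac{36100}{9}$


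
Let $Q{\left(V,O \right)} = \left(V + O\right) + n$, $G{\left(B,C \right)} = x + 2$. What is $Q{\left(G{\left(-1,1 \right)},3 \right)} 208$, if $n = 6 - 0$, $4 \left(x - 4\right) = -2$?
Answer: $3016$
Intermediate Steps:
$x = \frac{7}{2}$ ($x = 4 + \frac{1}{4} \left(-2\right) = 4 - \frac{1}{2} = \frac{7}{2} \approx 3.5$)
$n = 6$ ($n = 6 + 0 = 6$)
$G{\left(B,C \right)} = \frac{11}{2}$ ($G{\left(B,C \right)} = \frac{7}{2} + 2 = \frac{11}{2}$)
$Q{\left(V,O \right)} = 6 + O + V$ ($Q{\left(V,O \right)} = \left(V + O\right) + 6 = \left(O + V\right) + 6 = 6 + O + V$)
$Q{\left(G{\left(-1,1 \right)},3 \right)} 208 = \left(6 + 3 + \frac{11}{2}\right) 208 = \frac{29}{2} \cdot 208 = 3016$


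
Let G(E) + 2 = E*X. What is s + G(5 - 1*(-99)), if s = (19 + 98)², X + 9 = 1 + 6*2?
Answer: 14103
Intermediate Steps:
X = 4 (X = -9 + (1 + 6*2) = -9 + (1 + 12) = -9 + 13 = 4)
s = 13689 (s = 117² = 13689)
G(E) = -2 + 4*E (G(E) = -2 + E*4 = -2 + 4*E)
s + G(5 - 1*(-99)) = 13689 + (-2 + 4*(5 - 1*(-99))) = 13689 + (-2 + 4*(5 + 99)) = 13689 + (-2 + 4*104) = 13689 + (-2 + 416) = 13689 + 414 = 14103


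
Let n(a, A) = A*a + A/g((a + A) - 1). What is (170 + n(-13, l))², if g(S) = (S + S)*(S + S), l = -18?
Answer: 684562628689/4194304 ≈ 1.6321e+5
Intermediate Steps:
g(S) = 4*S² (g(S) = (2*S)*(2*S) = 4*S²)
n(a, A) = A*a + A/(4*(-1 + A + a)²) (n(a, A) = A*a + A/((4*((a + A) - 1)²)) = A*a + A/((4*((A + a) - 1)²)) = A*a + A/((4*(-1 + A + a)²)) = A*a + (1/(4*(-1 + A + a)²))*A = A*a + A/(4*(-1 + A + a)²))
(170 + n(-13, l))² = (170 + (-18*(-13) + (¼)*(-18)/(-1 - 18 - 13)²))² = (170 + (234 + (¼)*(-18)/(-32)²))² = (170 + (234 + (¼)*(-18)*(1/1024)))² = (170 + (234 - 9/2048))² = (170 + 479223/2048)² = (827383/2048)² = 684562628689/4194304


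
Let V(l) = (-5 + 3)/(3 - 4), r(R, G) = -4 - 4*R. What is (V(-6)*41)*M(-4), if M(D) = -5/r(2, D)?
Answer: 205/6 ≈ 34.167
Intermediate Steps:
V(l) = 2 (V(l) = -2/(-1) = -2*(-1) = 2)
M(D) = 5/12 (M(D) = -5/(-4 - 4*2) = -5/(-4 - 8) = -5/(-12) = -5*(-1/12) = 5/12)
(V(-6)*41)*M(-4) = (2*41)*(5/12) = 82*(5/12) = 205/6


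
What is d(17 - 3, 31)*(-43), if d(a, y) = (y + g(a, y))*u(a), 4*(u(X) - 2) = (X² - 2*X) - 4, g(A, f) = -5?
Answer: -48074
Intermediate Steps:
u(X) = 1 - X/2 + X²/4 (u(X) = 2 + ((X² - 2*X) - 4)/4 = 2 + (-4 + X² - 2*X)/4 = 2 + (-1 - X/2 + X²/4) = 1 - X/2 + X²/4)
d(a, y) = (-5 + y)*(1 - a/2 + a²/4) (d(a, y) = (y - 5)*(1 - a/2 + a²/4) = (-5 + y)*(1 - a/2 + a²/4))
d(17 - 3, 31)*(-43) = ((-5 + 31)*(4 + (17 - 3)² - 2*(17 - 3))/4)*(-43) = ((¼)*26*(4 + 14² - 2*14))*(-43) = ((¼)*26*(4 + 196 - 28))*(-43) = ((¼)*26*172)*(-43) = 1118*(-43) = -48074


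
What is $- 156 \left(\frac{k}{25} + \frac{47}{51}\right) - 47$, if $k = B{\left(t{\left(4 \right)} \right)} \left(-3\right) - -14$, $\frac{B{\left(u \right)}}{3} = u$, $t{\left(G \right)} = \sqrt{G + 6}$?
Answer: $- \frac{118203}{425} + \frac{1404 \sqrt{10}}{25} \approx -100.53$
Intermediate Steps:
$t{\left(G \right)} = \sqrt{6 + G}$
$B{\left(u \right)} = 3 u$
$k = 14 - 9 \sqrt{10}$ ($k = 3 \sqrt{6 + 4} \left(-3\right) - -14 = 3 \sqrt{10} \left(-3\right) + 14 = - 9 \sqrt{10} + 14 = 14 - 9 \sqrt{10} \approx -14.46$)
$- 156 \left(\frac{k}{25} + \frac{47}{51}\right) - 47 = - 156 \left(\frac{14 - 9 \sqrt{10}}{25} + \frac{47}{51}\right) - 47 = - 156 \left(\left(14 - 9 \sqrt{10}\right) \frac{1}{25} + 47 \cdot \frac{1}{51}\right) - 47 = - 156 \left(\left(\frac{14}{25} - \frac{9 \sqrt{10}}{25}\right) + \frac{47}{51}\right) - 47 = - 156 \left(\frac{1889}{1275} - \frac{9 \sqrt{10}}{25}\right) - 47 = \left(- \frac{98228}{425} + \frac{1404 \sqrt{10}}{25}\right) - 47 = - \frac{118203}{425} + \frac{1404 \sqrt{10}}{25}$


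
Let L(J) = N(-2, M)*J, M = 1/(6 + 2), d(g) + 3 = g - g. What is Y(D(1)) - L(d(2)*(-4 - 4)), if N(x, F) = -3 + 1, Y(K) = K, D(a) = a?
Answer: 49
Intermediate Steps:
d(g) = -3 (d(g) = -3 + (g - g) = -3 + 0 = -3)
M = ⅛ (M = 1/8 = ⅛ ≈ 0.12500)
N(x, F) = -2
L(J) = -2*J
Y(D(1)) - L(d(2)*(-4 - 4)) = 1 - (-2)*(-3*(-4 - 4)) = 1 - (-2)*(-3*(-8)) = 1 - (-2)*24 = 1 - 1*(-48) = 1 + 48 = 49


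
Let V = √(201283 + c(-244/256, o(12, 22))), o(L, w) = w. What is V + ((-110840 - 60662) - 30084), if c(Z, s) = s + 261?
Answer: -201586 + √201566 ≈ -2.0114e+5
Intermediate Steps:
c(Z, s) = 261 + s
V = √201566 (V = √(201283 + (261 + 22)) = √(201283 + 283) = √201566 ≈ 448.96)
V + ((-110840 - 60662) - 30084) = √201566 + ((-110840 - 60662) - 30084) = √201566 + (-171502 - 30084) = √201566 - 201586 = -201586 + √201566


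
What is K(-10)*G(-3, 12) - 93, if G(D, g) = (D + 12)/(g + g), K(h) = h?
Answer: -387/4 ≈ -96.750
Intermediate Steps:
G(D, g) = (12 + D)/(2*g) (G(D, g) = (12 + D)/((2*g)) = (12 + D)*(1/(2*g)) = (12 + D)/(2*g))
K(-10)*G(-3, 12) - 93 = -5*(12 - 3)/12 - 93 = -5*9/12 - 93 = -10*3/8 - 93 = -15/4 - 93 = -387/4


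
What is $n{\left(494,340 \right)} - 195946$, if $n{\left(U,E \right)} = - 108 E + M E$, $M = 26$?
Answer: $-223826$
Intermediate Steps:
$n{\left(U,E \right)} = - 82 E$ ($n{\left(U,E \right)} = - 108 E + 26 E = - 82 E$)
$n{\left(494,340 \right)} - 195946 = \left(-82\right) 340 - 195946 = -27880 - 195946 = -223826$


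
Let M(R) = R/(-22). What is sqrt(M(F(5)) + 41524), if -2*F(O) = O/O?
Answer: sqrt(20097627)/22 ≈ 203.77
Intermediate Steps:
F(O) = -1/2 (F(O) = -O/(2*O) = -1/2*1 = -1/2)
M(R) = -R/22 (M(R) = R*(-1/22) = -R/22)
sqrt(M(F(5)) + 41524) = sqrt(-1/22*(-1/2) + 41524) = sqrt(1/44 + 41524) = sqrt(1827057/44) = sqrt(20097627)/22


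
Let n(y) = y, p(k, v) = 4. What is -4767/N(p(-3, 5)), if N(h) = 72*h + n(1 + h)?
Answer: -4767/293 ≈ -16.270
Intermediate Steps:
N(h) = 1 + 73*h (N(h) = 72*h + (1 + h) = 1 + 73*h)
-4767/N(p(-3, 5)) = -4767/(1 + 73*4) = -4767/(1 + 292) = -4767/293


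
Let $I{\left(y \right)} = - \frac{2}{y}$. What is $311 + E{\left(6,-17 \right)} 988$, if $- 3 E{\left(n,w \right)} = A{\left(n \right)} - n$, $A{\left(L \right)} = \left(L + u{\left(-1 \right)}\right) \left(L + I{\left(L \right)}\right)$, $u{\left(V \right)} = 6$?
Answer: $- \frac{60323}{3} \approx -20108.0$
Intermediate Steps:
$A{\left(L \right)} = \left(6 + L\right) \left(L - \frac{2}{L}\right)$ ($A{\left(L \right)} = \left(L + 6\right) \left(L - \frac{2}{L}\right) = \left(6 + L\right) \left(L - \frac{2}{L}\right)$)
$E{\left(n,w \right)} = \frac{2}{3} + \frac{4}{n} - \frac{5 n}{3} - \frac{n^{2}}{3}$ ($E{\left(n,w \right)} = - \frac{\left(-2 + n^{2} - \frac{12}{n} + 6 n\right) - n}{3} = - \frac{-2 + n^{2} - \frac{12}{n} + 5 n}{3} = \frac{2}{3} + \frac{4}{n} - \frac{5 n}{3} - \frac{n^{2}}{3}$)
$311 + E{\left(6,-17 \right)} 988 = 311 + \frac{12 - 6^{3} - 5 \cdot 6^{2} + 2 \cdot 6}{3 \cdot 6} \cdot 988 = 311 + \frac{1}{3} \cdot \frac{1}{6} \left(12 - 216 - 180 + 12\right) 988 = 311 + \frac{1}{3} \cdot \frac{1}{6} \left(-372\right) 988 = 311 - \frac{61256}{3} = - \frac{60323}{3}$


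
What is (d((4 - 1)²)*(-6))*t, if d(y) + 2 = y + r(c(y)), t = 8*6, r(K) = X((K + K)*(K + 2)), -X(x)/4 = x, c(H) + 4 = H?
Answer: 78624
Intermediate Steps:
c(H) = -4 + H
X(x) = -4*x
r(K) = -8*K*(2 + K) (r(K) = -4*(K + K)*(K + 2) = -4*2*K*(2 + K) = -8*K*(2 + K))
t = 48
d(y) = -2 + y - 8*(-4 + y)*(-2 + y) (d(y) = -2 + (y - 8*(-4 + y)*(2 + (-4 + y))) = -2 + (y - 8*(-4 + y)*(-2 + y)) = -2 + y - 8*(-4 + y)*(-2 + y))
(d((4 - 1)²)*(-6))*t = ((-66 - 8*(4 - 1)⁴ + 49*(4 - 1)²)*(-6))*48 = ((-66 - 8*(3²)² + 49*3²)*(-6))*48 = ((-66 - 8*9² + 49*9)*(-6))*48 = ((-66 - 8*81 + 441)*(-6))*48 = ((-66 - 648 + 441)*(-6))*48 = -273*(-6)*48 = 1638*48 = 78624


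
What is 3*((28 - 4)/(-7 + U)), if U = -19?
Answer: -36/13 ≈ -2.7692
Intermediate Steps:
3*((28 - 4)/(-7 + U)) = 3*((28 - 4)/(-7 - 19)) = 3*(24/(-26)) = 3*(24*(-1/26)) = 3*(-12/13) = -36/13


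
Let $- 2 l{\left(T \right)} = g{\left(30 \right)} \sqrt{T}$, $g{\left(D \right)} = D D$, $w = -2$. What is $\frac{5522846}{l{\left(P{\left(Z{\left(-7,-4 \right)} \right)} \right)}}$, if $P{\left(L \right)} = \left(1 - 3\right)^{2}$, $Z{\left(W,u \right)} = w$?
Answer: $- \frac{2761423}{450} \approx -6136.5$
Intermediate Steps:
$Z{\left(W,u \right)} = -2$
$P{\left(L \right)} = 4$ ($P{\left(L \right)} = \left(-2\right)^{2} = 4$)
$g{\left(D \right)} = D^{2}$
$l{\left(T \right)} = - 450 \sqrt{T}$ ($l{\left(T \right)} = - \frac{30^{2} \sqrt{T}}{2} = - \frac{900 \sqrt{T}}{2} = - 450 \sqrt{T}$)
$\frac{5522846}{l{\left(P{\left(Z{\left(-7,-4 \right)} \right)} \right)}} = \frac{5522846}{\left(-450\right) \sqrt{4}} = \frac{5522846}{\left(-450\right) 2} = \frac{5522846}{-900} = 5522846 \left(- \frac{1}{900}\right) = - \frac{2761423}{450}$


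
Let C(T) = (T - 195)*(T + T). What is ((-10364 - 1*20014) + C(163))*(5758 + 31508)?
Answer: -1520825460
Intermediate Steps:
C(T) = 2*T*(-195 + T) (C(T) = (-195 + T)*(2*T) = 2*T*(-195 + T))
((-10364 - 1*20014) + C(163))*(5758 + 31508) = ((-10364 - 1*20014) + 2*163*(-195 + 163))*(5758 + 31508) = ((-10364 - 20014) + 2*163*(-32))*37266 = (-30378 - 10432)*37266 = -40810*37266 = -1520825460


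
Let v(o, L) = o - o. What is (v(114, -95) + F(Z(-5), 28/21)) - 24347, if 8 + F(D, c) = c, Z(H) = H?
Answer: -73061/3 ≈ -24354.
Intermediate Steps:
v(o, L) = 0
F(D, c) = -8 + c
(v(114, -95) + F(Z(-5), 28/21)) - 24347 = (0 + (-8 + 28/21)) - 24347 = (0 + (-8 + 28*(1/21))) - 24347 = (0 + (-8 + 4/3)) - 24347 = (0 - 20/3) - 24347 = -20/3 - 24347 = -73061/3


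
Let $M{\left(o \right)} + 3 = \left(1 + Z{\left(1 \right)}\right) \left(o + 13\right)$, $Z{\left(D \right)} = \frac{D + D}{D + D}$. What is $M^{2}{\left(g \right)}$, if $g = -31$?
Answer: $1521$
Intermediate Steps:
$Z{\left(D \right)} = 1$ ($Z{\left(D \right)} = \frac{2 D}{2 D} = 2 D \frac{1}{2 D} = 1$)
$M{\left(o \right)} = 23 + 2 o$ ($M{\left(o \right)} = -3 + \left(1 + 1\right) \left(o + 13\right) = -3 + 2 \left(13 + o\right) = -3 + \left(26 + 2 o\right) = 23 + 2 o$)
$M^{2}{\left(g \right)} = \left(23 + 2 \left(-31\right)\right)^{2} = \left(23 - 62\right)^{2} = \left(-39\right)^{2} = 1521$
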